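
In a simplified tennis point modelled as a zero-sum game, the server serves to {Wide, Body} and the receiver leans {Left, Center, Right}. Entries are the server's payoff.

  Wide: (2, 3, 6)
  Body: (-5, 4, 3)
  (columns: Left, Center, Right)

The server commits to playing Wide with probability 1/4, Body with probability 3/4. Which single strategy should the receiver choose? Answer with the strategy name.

Left

If the receiver plays Left, the server's expected payoff is (1/4)·2 + (3/4)·(-5) = -13/4.
If the receiver plays Center, the server's expected payoff is (1/4)·3 + (3/4)·4 = 15/4.
If the receiver plays Right, the server's expected payoff is (1/4)·6 + (3/4)·3 = 15/4.
The receiver minimizes the server's payoff; the smallest is -13/4, so the best response is Left.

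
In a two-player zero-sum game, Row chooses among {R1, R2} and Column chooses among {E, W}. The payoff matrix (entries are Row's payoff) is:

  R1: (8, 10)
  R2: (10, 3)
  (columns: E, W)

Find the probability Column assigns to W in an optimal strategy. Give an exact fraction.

Row minima: R1 → 8, R2 → 3; maximin = 8.
Column maxima: E → 10, W → 10; minimax = 10.
8 ≠ 10, so there is no saddle point; optimal play is mixed.
Let Row play R1 with probability p. Expected payoff against E: 8p + 10(1−p) = −2p + 10; against W: 10p + 3(1−p) = 7p + 3.
Setting these equal: −2p + 10 = 7p + 3 ⇒ −9p = -7 ⇒ p = 7/9, and the value is (-2)·(7/9) + 10 = 76/9.
For Column: with q = P(E), equating R1's and R2's payoffs gives −2q + 10 = 7q + 3 ⇒ q = 7/9.

2/9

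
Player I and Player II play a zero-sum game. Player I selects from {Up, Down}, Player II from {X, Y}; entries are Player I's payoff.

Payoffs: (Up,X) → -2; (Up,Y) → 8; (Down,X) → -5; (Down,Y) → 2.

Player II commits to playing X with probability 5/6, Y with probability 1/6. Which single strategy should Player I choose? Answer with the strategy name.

Up

Expected payoff of Up: (5/6)·(-2) + (1/6)·8 = -1/3.
Expected payoff of Down: (5/6)·(-5) + (1/6)·2 = -23/6.
The largest is -1/3, so Player I's best response is Up.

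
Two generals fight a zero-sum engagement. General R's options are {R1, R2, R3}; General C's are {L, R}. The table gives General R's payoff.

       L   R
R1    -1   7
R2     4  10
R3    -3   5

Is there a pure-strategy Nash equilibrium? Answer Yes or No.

Row minima: R1 → -1, R2 → 4, R3 → -3; maximin = 4.
Column maxima: L → 4, R → 10; minimax = 4.
maximin = minimax = 4, so a saddle point exists.

Yes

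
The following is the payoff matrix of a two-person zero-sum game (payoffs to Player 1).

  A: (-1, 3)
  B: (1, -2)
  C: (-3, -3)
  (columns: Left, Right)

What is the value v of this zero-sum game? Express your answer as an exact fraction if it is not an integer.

Row minima: A → -1, B → -2, C → -3; maximin = -1.
Column maxima: Left → 1, Right → 3; minimax = 1.
-1 ≠ 1, so there is no saddle point; optimal play is mixed.
C is strictly dominated by A, so Player 1 never plays it.
On the remaining 2×2 (A, B vs Left, Right):
Let Player 1 play A with probability p. Expected payoff against Left: (-1)p + 1(1−p) = −2p + 1; against Right: 3p + (-2)(1−p) = 5p − 2.
Setting these equal: −2p + 1 = 5p − 2 ⇒ −7p = -3 ⇒ p = 3/7, and the value is (-2)·(3/7) + 1 = 1/7.
For Player 2: with q = P(Left), equating A's and B's payoffs gives −4q + 3 = 3q − 2 ⇒ q = 5/7.

1/7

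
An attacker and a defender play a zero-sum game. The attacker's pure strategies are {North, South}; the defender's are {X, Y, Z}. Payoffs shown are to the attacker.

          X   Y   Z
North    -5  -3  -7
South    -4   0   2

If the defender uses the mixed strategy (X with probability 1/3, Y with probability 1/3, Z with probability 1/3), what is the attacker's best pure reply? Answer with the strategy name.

Expected payoff of North: (1/3)·(-5) + (1/3)·(-3) + (1/3)·(-7) = -5.
Expected payoff of South: (1/3)·(-4) + (1/3)·0 + (1/3)·2 = -2/3.
The largest is -2/3, so the attacker's best response is South.

South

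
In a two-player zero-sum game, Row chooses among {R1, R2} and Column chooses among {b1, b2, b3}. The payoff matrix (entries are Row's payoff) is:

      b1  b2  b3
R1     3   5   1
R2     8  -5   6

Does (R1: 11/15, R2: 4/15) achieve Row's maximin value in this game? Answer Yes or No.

Against b1 this mix gives (11/15)·3 + (4/15)·8 = 13/3.
Against b2 this mix gives (11/15)·5 + (4/15)·(-5) = 7/3.
Against b3 this mix gives (11/15)·1 + (4/15)·6 = 7/3.
All of Column's active replies (b2, b3) yield 7/3, and no column does worse for Row. The mix makes Column indifferent and guarantees 7/3, so it is optimal.

Yes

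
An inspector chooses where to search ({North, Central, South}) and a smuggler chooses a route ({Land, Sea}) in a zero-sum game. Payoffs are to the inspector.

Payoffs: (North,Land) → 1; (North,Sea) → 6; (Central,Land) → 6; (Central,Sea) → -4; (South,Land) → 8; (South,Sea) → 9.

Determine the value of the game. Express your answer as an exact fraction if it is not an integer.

8

Row minima: North → 1, Central → -4, South → 8; maximin = 8.
Column maxima: Land → 8, Sea → 9; minimax = 8.
Since maximin = minimax = 8, there is a saddle point and the value is 8.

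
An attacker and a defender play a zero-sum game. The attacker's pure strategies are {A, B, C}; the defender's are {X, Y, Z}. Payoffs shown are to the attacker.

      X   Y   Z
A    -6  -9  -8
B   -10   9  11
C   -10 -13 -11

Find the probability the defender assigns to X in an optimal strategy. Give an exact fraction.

Row minima: A → -9, B → -10, C → -13; maximin = -9.
Column maxima: X → -6, Y → 9, Z → 11; minimax = -6.
-9 ≠ -6, so there is no saddle point; optimal play is mixed.
C is strictly dominated by A, so the attacker never plays it.
Z is strictly dominated by Y (it gives the attacker strictly more in every row), so the defender never plays it.
On the remaining 2×2 (A, B vs X, Y):
Let the attacker play A with probability p. Expected payoff against X: (-6)p + (-10)(1−p) = 4p − 10; against Y: (-9)p + 9(1−p) = −18p + 9.
Setting these equal: 4p − 10 = −18p + 9 ⇒ 22p = 19 ⇒ p = 19/22, and the value is (4)·(19/22) − 10 = -72/11.
For the defender: with q = P(X), equating A's and B's payoffs gives 3q − 9 = −19q + 9 ⇒ q = 9/11.

9/11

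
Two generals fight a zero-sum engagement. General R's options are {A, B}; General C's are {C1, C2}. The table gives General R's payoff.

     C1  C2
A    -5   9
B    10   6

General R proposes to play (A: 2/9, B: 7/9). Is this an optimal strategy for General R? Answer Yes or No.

Yes

Against C1 this mix gives (2/9)·(-5) + (7/9)·10 = 20/3.
Against C2 this mix gives (2/9)·9 + (7/9)·6 = 20/3.
All of General C's active replies (C1, C2) yield 20/3, and no column does worse for General R. The mix makes General C indifferent and guarantees 20/3, so it is optimal.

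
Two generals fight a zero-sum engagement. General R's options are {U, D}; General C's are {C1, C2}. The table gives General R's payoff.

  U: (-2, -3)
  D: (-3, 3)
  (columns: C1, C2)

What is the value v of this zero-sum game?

-15/7

Row minima: U → -3, D → -3; maximin = -3.
Column maxima: C1 → -2, C2 → 3; minimax = -2.
-3 ≠ -2, so there is no saddle point; optimal play is mixed.
Let General R play U with probability p. Expected payoff against C1: (-2)p + (-3)(1−p) = p − 3; against C2: (-3)p + 3(1−p) = −6p + 3.
Setting these equal: p − 3 = −6p + 3 ⇒ 7p = 6 ⇒ p = 6/7, and the value is (1)·(6/7) − 3 = -15/7.
For General C: with q = P(C1), equating U's and D's payoffs gives q − 3 = −6q + 3 ⇒ q = 6/7.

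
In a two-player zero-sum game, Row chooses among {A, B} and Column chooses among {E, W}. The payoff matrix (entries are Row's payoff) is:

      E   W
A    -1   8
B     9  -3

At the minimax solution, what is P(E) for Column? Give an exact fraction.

11/21

Row minima: A → -1, B → -3; maximin = -1.
Column maxima: E → 9, W → 8; minimax = 8.
-1 ≠ 8, so there is no saddle point; optimal play is mixed.
Let Row play A with probability p. Expected payoff against E: (-1)p + 9(1−p) = −10p + 9; against W: 8p + (-3)(1−p) = 11p − 3.
Setting these equal: −10p + 9 = 11p − 3 ⇒ −21p = -12 ⇒ p = 4/7, and the value is (-10)·(4/7) + 9 = 23/7.
For Column: with q = P(E), equating A's and B's payoffs gives −9q + 8 = 12q − 3 ⇒ q = 11/21.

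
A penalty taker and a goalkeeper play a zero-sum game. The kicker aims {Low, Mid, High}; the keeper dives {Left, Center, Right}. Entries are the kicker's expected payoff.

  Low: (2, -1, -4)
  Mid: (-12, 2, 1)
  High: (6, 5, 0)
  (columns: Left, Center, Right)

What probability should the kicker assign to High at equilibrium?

13/19

Row minima: Low → -4, Mid → -12, High → 0; maximin = 0.
Column maxima: Left → 6, Center → 5, Right → 1; minimax = 1.
0 ≠ 1, so there is no saddle point; optimal play is mixed.
Low is strictly dominated by High, so the kicker never plays it.
Center is strictly dominated by Right (it gives the kicker strictly more in every row), so the keeper never plays it.
On the remaining 2×2 (Mid, High vs Left, Right):
Let the kicker play Mid with probability p. Expected payoff against Left: (-12)p + 6(1−p) = −18p + 6; against Right: 1p + 0(1−p) = p.
Setting these equal: −18p + 6 = p ⇒ −19p = -6 ⇒ p = 6/19, and the value is (-18)·(6/19) + 6 = 6/19.
For the keeper: with q = P(Left), equating Mid's and High's payoffs gives −13q + 1 = 6q ⇒ q = 1/19.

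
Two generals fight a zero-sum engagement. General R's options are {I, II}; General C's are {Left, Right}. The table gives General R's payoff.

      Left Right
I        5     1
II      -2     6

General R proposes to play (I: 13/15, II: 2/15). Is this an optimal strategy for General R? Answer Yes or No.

Against Left this mix gives (13/15)·5 + (2/15)·(-2) = 61/15.
Against Right this mix gives (13/15)·1 + (2/15)·6 = 5/3.
General C will play Right, holding General R to 5/3. Shifting weight toward the row that does better against Right would raise this floor (the equalizing mix achieves 8/3 against both Right and Left), so the proposed strategy is not optimal.

No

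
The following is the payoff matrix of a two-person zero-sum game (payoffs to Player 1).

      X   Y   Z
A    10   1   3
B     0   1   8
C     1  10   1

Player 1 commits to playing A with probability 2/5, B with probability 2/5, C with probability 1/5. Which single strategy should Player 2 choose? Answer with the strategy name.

Y

If Player 2 plays X, Player 1's expected payoff is (2/5)·10 + (2/5)·0 + (1/5)·1 = 21/5.
If Player 2 plays Y, Player 1's expected payoff is (2/5)·1 + (2/5)·1 + (1/5)·10 = 14/5.
If Player 2 plays Z, Player 1's expected payoff is (2/5)·3 + (2/5)·8 + (1/5)·1 = 23/5.
Player 2 minimizes Player 1's payoff; the smallest is 14/5, so the best response is Y.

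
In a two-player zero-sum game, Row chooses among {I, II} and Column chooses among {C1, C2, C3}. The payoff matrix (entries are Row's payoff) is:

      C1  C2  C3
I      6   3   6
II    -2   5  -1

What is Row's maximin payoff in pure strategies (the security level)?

3

Row minima: I → 3, II → -2.
The best of these is 3.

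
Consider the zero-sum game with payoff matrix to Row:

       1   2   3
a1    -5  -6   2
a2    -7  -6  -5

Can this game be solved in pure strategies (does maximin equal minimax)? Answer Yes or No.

Row minima: a1 → -6, a2 → -7; maximin = -6.
Column maxima: 1 → -5, 2 → -6, 3 → 2; minimax = -6.
maximin = minimax = -6, so a saddle point exists.

Yes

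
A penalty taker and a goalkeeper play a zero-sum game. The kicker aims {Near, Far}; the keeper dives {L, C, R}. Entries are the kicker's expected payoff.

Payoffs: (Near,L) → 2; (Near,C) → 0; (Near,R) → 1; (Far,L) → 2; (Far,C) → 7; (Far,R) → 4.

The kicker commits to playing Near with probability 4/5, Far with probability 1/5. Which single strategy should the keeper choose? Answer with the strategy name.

If the keeper plays L, the kicker's expected payoff is (4/5)·2 + (1/5)·2 = 2.
If the keeper plays C, the kicker's expected payoff is (4/5)·0 + (1/5)·7 = 7/5.
If the keeper plays R, the kicker's expected payoff is (4/5)·1 + (1/5)·4 = 8/5.
The keeper minimizes the kicker's payoff; the smallest is 7/5, so the best response is C.

C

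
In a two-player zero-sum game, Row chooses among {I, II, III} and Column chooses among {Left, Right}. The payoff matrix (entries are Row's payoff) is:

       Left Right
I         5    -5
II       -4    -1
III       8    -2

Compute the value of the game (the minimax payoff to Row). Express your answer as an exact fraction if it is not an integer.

Row minima: I → -5, II → -4, III → -2; maximin = -2.
Column maxima: Left → 8, Right → -1; minimax = -1.
-2 ≠ -1, so there is no saddle point; optimal play is mixed.
I is strictly dominated by III, so Row never plays it.
On the remaining 2×2 (II, III vs Left, Right):
Let Row play II with probability p. Expected payoff against Left: (-4)p + 8(1−p) = −12p + 8; against Right: (-1)p + (-2)(1−p) = p − 2.
Setting these equal: −12p + 8 = p − 2 ⇒ −13p = -10 ⇒ p = 10/13, and the value is (-12)·(10/13) + 8 = -16/13.
For Column: with q = P(Left), equating II's and III's payoffs gives −3q − 1 = 10q − 2 ⇒ q = 1/13.

-16/13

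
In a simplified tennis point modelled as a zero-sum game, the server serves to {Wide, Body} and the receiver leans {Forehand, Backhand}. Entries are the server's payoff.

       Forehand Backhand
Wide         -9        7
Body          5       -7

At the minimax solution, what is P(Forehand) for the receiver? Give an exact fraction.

Row minima: Wide → -9, Body → -7; maximin = -7.
Column maxima: Forehand → 5, Backhand → 7; minimax = 5.
-7 ≠ 5, so there is no saddle point; optimal play is mixed.
Let the server play Wide with probability p. Expected payoff against Forehand: (-9)p + 5(1−p) = −14p + 5; against Backhand: 7p + (-7)(1−p) = 14p − 7.
Setting these equal: −14p + 5 = 14p − 7 ⇒ −28p = -12 ⇒ p = 3/7, and the value is (-14)·(3/7) + 5 = -1.
For the receiver: with q = P(Forehand), equating Wide's and Body's payoffs gives −16q + 7 = 12q − 7 ⇒ q = 1/2.

1/2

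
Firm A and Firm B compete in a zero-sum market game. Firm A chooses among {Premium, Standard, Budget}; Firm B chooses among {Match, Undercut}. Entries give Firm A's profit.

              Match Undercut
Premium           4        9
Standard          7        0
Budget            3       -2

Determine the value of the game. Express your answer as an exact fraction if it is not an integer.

21/4

Row minima: Premium → 4, Standard → 0, Budget → -2; maximin = 4.
Column maxima: Match → 7, Undercut → 9; minimax = 7.
4 ≠ 7, so there is no saddle point; optimal play is mixed.
Budget is strictly dominated by Premium, so Firm A never plays it.
On the remaining 2×2 (Premium, Standard vs Match, Undercut):
Let Firm A play Premium with probability p. Expected payoff against Match: 4p + 7(1−p) = −3p + 7; against Undercut: 9p + 0(1−p) = 9p.
Setting these equal: −3p + 7 = 9p ⇒ −12p = -7 ⇒ p = 7/12, and the value is (-3)·(7/12) + 7 = 21/4.
For Firm B: with q = P(Match), equating Premium's and Standard's payoffs gives −5q + 9 = 7q ⇒ q = 3/4.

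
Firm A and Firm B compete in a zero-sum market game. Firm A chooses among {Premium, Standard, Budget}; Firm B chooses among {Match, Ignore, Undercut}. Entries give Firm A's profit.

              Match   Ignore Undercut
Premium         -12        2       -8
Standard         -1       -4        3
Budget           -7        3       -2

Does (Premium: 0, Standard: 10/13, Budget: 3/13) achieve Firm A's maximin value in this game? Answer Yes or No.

Against Match this mix gives (10/13)·(-1) + (3/13)·(-7) = -31/13.
Against Ignore this mix gives (10/13)·(-4) + (3/13)·3 = -31/13.
Against Undercut this mix gives (10/13)·3 + (3/13)·(-2) = 24/13.
All of Firm B's active replies (Match, Ignore) yield -31/13, and no column does worse for Firm A. The mix makes Firm B indifferent and guarantees -31/13, so it is optimal.

Yes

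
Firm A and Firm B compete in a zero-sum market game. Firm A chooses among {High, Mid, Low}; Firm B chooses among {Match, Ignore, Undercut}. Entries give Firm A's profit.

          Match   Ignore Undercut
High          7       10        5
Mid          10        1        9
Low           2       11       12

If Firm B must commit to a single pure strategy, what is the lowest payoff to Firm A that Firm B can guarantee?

10

Column maxima: Match → 10, Ignore → 11, Undercut → 12.
The smallest of these is 10.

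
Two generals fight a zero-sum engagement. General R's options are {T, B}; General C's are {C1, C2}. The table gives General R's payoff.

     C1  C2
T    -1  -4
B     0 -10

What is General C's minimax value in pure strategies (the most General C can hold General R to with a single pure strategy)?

Column maxima: C1 → 0, C2 → -4.
The smallest of these is -4.

-4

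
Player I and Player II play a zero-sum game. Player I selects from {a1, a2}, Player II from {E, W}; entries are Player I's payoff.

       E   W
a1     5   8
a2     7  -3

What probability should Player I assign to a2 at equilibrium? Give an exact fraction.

3/13

Row minima: a1 → 5, a2 → -3; maximin = 5.
Column maxima: E → 7, W → 8; minimax = 7.
5 ≠ 7, so there is no saddle point; optimal play is mixed.
Let Player I play a1 with probability p. Expected payoff against E: 5p + 7(1−p) = −2p + 7; against W: 8p + (-3)(1−p) = 11p − 3.
Setting these equal: −2p + 7 = 11p − 3 ⇒ −13p = -10 ⇒ p = 10/13, and the value is (-2)·(10/13) + 7 = 71/13.
For Player II: with q = P(E), equating a1's and a2's payoffs gives −3q + 8 = 10q − 3 ⇒ q = 11/13.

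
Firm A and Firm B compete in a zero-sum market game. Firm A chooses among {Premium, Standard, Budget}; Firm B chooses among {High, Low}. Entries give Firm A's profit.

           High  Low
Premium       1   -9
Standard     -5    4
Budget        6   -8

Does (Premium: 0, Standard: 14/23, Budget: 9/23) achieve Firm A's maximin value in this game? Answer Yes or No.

Against High this mix gives (14/23)·(-5) + (9/23)·6 = -16/23.
Against Low this mix gives (14/23)·4 + (9/23)·(-8) = -16/23.
All of Firm B's active replies (High, Low) yield -16/23, and no column does worse for Firm A. The mix makes Firm B indifferent and guarantees -16/23, so it is optimal.

Yes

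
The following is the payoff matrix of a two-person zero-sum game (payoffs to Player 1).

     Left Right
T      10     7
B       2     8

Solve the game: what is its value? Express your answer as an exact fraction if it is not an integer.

Row minima: T → 7, B → 2; maximin = 7.
Column maxima: Left → 10, Right → 8; minimax = 8.
7 ≠ 8, so there is no saddle point; optimal play is mixed.
Let Player 1 play T with probability p. Expected payoff against Left: 10p + 2(1−p) = 8p + 2; against Right: 7p + 8(1−p) = −p + 8.
Setting these equal: 8p + 2 = −p + 8 ⇒ 9p = 6 ⇒ p = 2/3, and the value is (8)·(2/3) + 2 = 22/3.
For Player 2: with q = P(Left), equating T's and B's payoffs gives 3q + 7 = −6q + 8 ⇒ q = 1/9.

22/3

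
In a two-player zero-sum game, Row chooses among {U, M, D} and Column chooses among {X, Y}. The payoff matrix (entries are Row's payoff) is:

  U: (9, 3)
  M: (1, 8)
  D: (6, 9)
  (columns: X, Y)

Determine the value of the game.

7

Row minima: U → 3, M → 1, D → 6; maximin = 6.
Column maxima: X → 9, Y → 9; minimax = 9.
6 ≠ 9, so there is no saddle point; optimal play is mixed.
M is strictly dominated by D, so Row never plays it.
On the remaining 2×2 (U, D vs X, Y):
Let Row play U with probability p. Expected payoff against X: 9p + 6(1−p) = 3p + 6; against Y: 3p + 9(1−p) = −6p + 9.
Setting these equal: 3p + 6 = −6p + 9 ⇒ 9p = 3 ⇒ p = 1/3, and the value is (3)·(1/3) + 6 = 7.
For Column: with q = P(X), equating U's and D's payoffs gives 6q + 3 = −3q + 9 ⇒ q = 2/3.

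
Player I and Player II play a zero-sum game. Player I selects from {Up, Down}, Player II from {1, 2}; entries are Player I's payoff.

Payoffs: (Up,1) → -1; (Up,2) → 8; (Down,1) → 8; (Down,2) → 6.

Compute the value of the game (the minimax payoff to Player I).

Row minima: Up → -1, Down → 6; maximin = 6.
Column maxima: 1 → 8, 2 → 8; minimax = 8.
6 ≠ 8, so there is no saddle point; optimal play is mixed.
Let Player I play Up with probability p. Expected payoff against 1: (-1)p + 8(1−p) = −9p + 8; against 2: 8p + 6(1−p) = 2p + 6.
Setting these equal: −9p + 8 = 2p + 6 ⇒ −11p = -2 ⇒ p = 2/11, and the value is (-9)·(2/11) + 8 = 70/11.
For Player II: with q = P(1), equating Up's and Down's payoffs gives −9q + 8 = 2q + 6 ⇒ q = 2/11.

70/11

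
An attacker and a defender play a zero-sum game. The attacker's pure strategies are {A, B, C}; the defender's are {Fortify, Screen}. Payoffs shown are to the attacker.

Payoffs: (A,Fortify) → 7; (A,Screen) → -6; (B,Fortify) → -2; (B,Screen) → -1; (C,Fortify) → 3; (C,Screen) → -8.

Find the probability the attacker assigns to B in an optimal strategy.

13/14

Row minima: A → -6, B → -2, C → -8; maximin = -2.
Column maxima: Fortify → 7, Screen → -1; minimax = -1.
-2 ≠ -1, so there is no saddle point; optimal play is mixed.
C is strictly dominated by A, so the attacker never plays it.
On the remaining 2×2 (A, B vs Fortify, Screen):
Let the attacker play A with probability p. Expected payoff against Fortify: 7p + (-2)(1−p) = 9p − 2; against Screen: (-6)p + (-1)(1−p) = −5p − 1.
Setting these equal: 9p − 2 = −5p − 1 ⇒ 14p = 1 ⇒ p = 1/14, and the value is (9)·(1/14) − 2 = -19/14.
For the defender: with q = P(Fortify), equating A's and B's payoffs gives 13q − 6 = −q − 1 ⇒ q = 5/14.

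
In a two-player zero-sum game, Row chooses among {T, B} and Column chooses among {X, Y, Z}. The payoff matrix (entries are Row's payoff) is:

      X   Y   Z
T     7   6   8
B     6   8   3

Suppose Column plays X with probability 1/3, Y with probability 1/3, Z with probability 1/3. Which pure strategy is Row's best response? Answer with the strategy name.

T

Expected payoff of T: (1/3)·7 + (1/3)·6 + (1/3)·8 = 7.
Expected payoff of B: (1/3)·6 + (1/3)·8 + (1/3)·3 = 17/3.
The largest is 7, so Row's best response is T.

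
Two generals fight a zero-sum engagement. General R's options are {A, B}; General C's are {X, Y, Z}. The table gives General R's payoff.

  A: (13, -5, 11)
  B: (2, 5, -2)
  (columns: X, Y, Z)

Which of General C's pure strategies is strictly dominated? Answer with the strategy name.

Z holds General R's payoff strictly below X in every row: 11 < 13, -2 < 2.
So X is strictly dominated for General C.

X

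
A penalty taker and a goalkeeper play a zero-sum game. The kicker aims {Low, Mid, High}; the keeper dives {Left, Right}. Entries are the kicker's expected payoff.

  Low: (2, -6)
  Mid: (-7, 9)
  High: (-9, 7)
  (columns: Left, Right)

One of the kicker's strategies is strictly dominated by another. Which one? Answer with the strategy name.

Mid gives a strictly higher payoff than High against every column: -7 > -9, 9 > 7.
So High is strictly dominated and the kicker never plays it.

High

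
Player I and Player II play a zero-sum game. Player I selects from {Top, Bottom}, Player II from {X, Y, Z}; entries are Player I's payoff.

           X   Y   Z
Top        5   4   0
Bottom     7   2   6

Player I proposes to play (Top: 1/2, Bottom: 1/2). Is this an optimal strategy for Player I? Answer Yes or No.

Yes

Against X this mix gives (1/2)·5 + (1/2)·7 = 6.
Against Y this mix gives (1/2)·4 + (1/2)·2 = 3.
Against Z this mix gives (1/2)·0 + (1/2)·6 = 3.
All of Player II's active replies (Y, Z) yield 3, and no column does worse for Player I. The mix makes Player II indifferent and guarantees 3, so it is optimal.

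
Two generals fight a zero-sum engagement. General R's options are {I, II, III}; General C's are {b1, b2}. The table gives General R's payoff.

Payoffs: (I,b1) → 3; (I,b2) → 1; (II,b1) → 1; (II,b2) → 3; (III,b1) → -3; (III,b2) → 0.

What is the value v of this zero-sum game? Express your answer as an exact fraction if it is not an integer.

Row minima: I → 1, II → 1, III → -3; maximin = 1.
Column maxima: b1 → 3, b2 → 3; minimax = 3.
1 ≠ 3, so there is no saddle point; optimal play is mixed.
III is strictly dominated by I, so General R never plays it.
On the remaining 2×2 (I, II vs b1, b2):
Let General R play I with probability p. Expected payoff against b1: 3p + 1(1−p) = 2p + 1; against b2: 1p + 3(1−p) = −2p + 3.
Setting these equal: 2p + 1 = −2p + 3 ⇒ 4p = 2 ⇒ p = 1/2, and the value is (2)·(1/2) + 1 = 2.
For General C: with q = P(b1), equating I's and II's payoffs gives 2q + 1 = −2q + 3 ⇒ q = 1/2.

2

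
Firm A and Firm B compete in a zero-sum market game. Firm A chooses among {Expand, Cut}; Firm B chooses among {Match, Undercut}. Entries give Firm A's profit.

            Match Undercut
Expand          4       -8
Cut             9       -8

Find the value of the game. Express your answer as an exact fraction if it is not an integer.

Row minima: Expand → -8, Cut → -8; maximin = -8.
Column maxima: Match → 9, Undercut → -8; minimax = -8.
Since maximin = minimax = -8, there is a saddle point and the value is -8.

-8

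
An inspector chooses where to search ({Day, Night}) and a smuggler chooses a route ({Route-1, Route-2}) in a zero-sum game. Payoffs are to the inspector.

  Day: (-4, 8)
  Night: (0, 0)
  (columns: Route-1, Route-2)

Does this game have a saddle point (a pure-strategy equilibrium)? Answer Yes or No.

Row minima: Day → -4, Night → 0; maximin = 0.
Column maxima: Route-1 → 0, Route-2 → 8; minimax = 0.
maximin = minimax = 0, so a saddle point exists.

Yes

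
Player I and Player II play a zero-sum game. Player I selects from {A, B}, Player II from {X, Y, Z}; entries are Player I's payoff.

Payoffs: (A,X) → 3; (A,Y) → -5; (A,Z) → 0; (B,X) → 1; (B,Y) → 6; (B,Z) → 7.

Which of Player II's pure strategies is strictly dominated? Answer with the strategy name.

Y holds Player I's payoff strictly below Z in every row: -5 < 0, 6 < 7.
So Z is strictly dominated for Player II.

Z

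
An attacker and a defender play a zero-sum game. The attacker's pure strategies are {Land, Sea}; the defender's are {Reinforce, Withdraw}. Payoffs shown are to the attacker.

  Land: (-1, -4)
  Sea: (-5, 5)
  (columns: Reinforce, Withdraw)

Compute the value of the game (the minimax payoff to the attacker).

-25/13

Row minima: Land → -4, Sea → -5; maximin = -4.
Column maxima: Reinforce → -1, Withdraw → 5; minimax = -1.
-4 ≠ -1, so there is no saddle point; optimal play is mixed.
Let the attacker play Land with probability p. Expected payoff against Reinforce: (-1)p + (-5)(1−p) = 4p − 5; against Withdraw: (-4)p + 5(1−p) = −9p + 5.
Setting these equal: 4p − 5 = −9p + 5 ⇒ 13p = 10 ⇒ p = 10/13, and the value is (4)·(10/13) − 5 = -25/13.
For the defender: with q = P(Reinforce), equating Land's and Sea's payoffs gives 3q − 4 = −10q + 5 ⇒ q = 9/13.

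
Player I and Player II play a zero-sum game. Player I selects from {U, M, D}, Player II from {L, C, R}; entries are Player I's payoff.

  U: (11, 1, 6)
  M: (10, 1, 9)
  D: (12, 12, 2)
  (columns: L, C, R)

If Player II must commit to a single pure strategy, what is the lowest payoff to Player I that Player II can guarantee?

Column maxima: L → 12, C → 12, R → 9.
The smallest of these is 9.

9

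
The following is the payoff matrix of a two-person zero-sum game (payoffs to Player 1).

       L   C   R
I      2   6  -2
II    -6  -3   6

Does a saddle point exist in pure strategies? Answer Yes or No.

Row minima: I → -2, II → -6; maximin = -2.
Column maxima: L → 2, C → 6, R → 6; minimax = 2.
-2 ≠ 2, so no pure-strategy equilibrium exists.

No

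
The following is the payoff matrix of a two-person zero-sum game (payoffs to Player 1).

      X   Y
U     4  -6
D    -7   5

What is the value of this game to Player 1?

Row minima: U → -6, D → -7; maximin = -6.
Column maxima: X → 4, Y → 5; minimax = 4.
-6 ≠ 4, so there is no saddle point; optimal play is mixed.
Let Player 1 play U with probability p. Expected payoff against X: 4p + (-7)(1−p) = 11p − 7; against Y: (-6)p + 5(1−p) = −11p + 5.
Setting these equal: 11p − 7 = −11p + 5 ⇒ 22p = 12 ⇒ p = 6/11, and the value is (11)·(6/11) − 7 = -1.
For Player 2: with q = P(X), equating U's and D's payoffs gives 10q − 6 = −12q + 5 ⇒ q = 1/2.

-1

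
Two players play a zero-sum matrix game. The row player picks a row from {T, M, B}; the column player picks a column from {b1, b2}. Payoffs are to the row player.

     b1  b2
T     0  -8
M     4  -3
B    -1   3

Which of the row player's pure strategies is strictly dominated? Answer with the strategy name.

T

M gives a strictly higher payoff than T against every column: 4 > 0, -3 > -8.
So T is strictly dominated and the row player never plays it.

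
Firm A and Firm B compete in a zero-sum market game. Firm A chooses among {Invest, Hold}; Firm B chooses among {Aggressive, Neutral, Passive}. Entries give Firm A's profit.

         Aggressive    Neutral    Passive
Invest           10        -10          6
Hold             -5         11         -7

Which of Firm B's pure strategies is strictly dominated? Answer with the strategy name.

Aggressive

Passive holds Firm A's payoff strictly below Aggressive in every row: 6 < 10, -7 < -5.
So Aggressive is strictly dominated for Firm B.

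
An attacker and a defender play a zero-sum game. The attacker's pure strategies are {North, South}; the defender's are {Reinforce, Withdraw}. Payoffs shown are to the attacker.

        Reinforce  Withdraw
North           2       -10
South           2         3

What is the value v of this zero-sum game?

2

Row minima: North → -10, South → 2; maximin = 2.
Column maxima: Reinforce → 2, Withdraw → 3; minimax = 2.
Since maximin = minimax = 2, there is a saddle point and the value is 2.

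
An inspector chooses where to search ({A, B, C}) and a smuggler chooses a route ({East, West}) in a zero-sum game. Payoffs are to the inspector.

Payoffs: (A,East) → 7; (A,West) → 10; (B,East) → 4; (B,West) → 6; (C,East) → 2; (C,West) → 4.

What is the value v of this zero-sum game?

Row minima: A → 7, B → 4, C → 2; maximin = 7.
Column maxima: East → 7, West → 10; minimax = 7.
Since maximin = minimax = 7, there is a saddle point and the value is 7.

7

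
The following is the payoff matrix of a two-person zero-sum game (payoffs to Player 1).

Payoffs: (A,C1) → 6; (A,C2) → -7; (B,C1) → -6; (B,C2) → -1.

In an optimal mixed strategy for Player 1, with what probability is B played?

13/18

Row minima: A → -7, B → -6; maximin = -6.
Column maxima: C1 → 6, C2 → -1; minimax = -1.
-6 ≠ -1, so there is no saddle point; optimal play is mixed.
Let Player 1 play A with probability p. Expected payoff against C1: 6p + (-6)(1−p) = 12p − 6; against C2: (-7)p + (-1)(1−p) = −6p − 1.
Setting these equal: 12p − 6 = −6p − 1 ⇒ 18p = 5 ⇒ p = 5/18, and the value is (12)·(5/18) − 6 = -8/3.
For Player 2: with q = P(C1), equating A's and B's payoffs gives 13q − 7 = −5q − 1 ⇒ q = 1/3.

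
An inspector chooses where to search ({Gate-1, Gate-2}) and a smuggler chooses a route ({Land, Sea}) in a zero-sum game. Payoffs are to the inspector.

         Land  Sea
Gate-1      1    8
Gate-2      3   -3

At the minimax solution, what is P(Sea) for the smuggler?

Row minima: Gate-1 → 1, Gate-2 → -3; maximin = 1.
Column maxima: Land → 3, Sea → 8; minimax = 3.
1 ≠ 3, so there is no saddle point; optimal play is mixed.
Let the inspector play Gate-1 with probability p. Expected payoff against Land: 1p + 3(1−p) = −2p + 3; against Sea: 8p + (-3)(1−p) = 11p − 3.
Setting these equal: −2p + 3 = 11p − 3 ⇒ −13p = -6 ⇒ p = 6/13, and the value is (-2)·(6/13) + 3 = 27/13.
For the smuggler: with q = P(Land), equating Gate-1's and Gate-2's payoffs gives −7q + 8 = 6q − 3 ⇒ q = 11/13.

2/13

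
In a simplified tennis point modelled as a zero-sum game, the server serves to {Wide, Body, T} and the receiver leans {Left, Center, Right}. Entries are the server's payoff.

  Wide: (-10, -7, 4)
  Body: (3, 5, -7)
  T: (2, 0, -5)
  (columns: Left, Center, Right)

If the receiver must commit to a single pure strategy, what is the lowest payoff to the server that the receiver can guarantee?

Column maxima: Left → 3, Center → 5, Right → 4.
The smallest of these is 3.

3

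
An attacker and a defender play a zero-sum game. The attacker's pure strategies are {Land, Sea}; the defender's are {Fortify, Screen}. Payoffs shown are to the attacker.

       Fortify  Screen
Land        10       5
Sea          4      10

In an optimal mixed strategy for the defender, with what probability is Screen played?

6/11

Row minima: Land → 5, Sea → 4; maximin = 5.
Column maxima: Fortify → 10, Screen → 10; minimax = 10.
5 ≠ 10, so there is no saddle point; optimal play is mixed.
Let the attacker play Land with probability p. Expected payoff against Fortify: 10p + 4(1−p) = 6p + 4; against Screen: 5p + 10(1−p) = −5p + 10.
Setting these equal: 6p + 4 = −5p + 10 ⇒ 11p = 6 ⇒ p = 6/11, and the value is (6)·(6/11) + 4 = 80/11.
For the defender: with q = P(Fortify), equating Land's and Sea's payoffs gives 5q + 5 = −6q + 10 ⇒ q = 5/11.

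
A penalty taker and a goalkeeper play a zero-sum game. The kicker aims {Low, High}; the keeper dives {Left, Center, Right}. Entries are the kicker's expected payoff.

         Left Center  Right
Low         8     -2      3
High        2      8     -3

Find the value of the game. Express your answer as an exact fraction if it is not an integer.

9/8

Row minima: Low → -2, High → -3; maximin = -2.
Column maxima: Left → 8, Center → 8, Right → 3; minimax = 3.
-2 ≠ 3, so there is no saddle point; optimal play is mixed.
Left is strictly dominated by Right (it gives the kicker strictly more in every row), so the keeper never plays it.
On the remaining 2×2 (Low, High vs Center, Right):
Let the kicker play Low with probability p. Expected payoff against Center: (-2)p + 8(1−p) = −10p + 8; against Right: 3p + (-3)(1−p) = 6p − 3.
Setting these equal: −10p + 8 = 6p − 3 ⇒ −16p = -11 ⇒ p = 11/16, and the value is (-10)·(11/16) + 8 = 9/8.
For the keeper: with q = P(Center), equating Low's and High's payoffs gives −5q + 3 = 11q − 3 ⇒ q = 3/8.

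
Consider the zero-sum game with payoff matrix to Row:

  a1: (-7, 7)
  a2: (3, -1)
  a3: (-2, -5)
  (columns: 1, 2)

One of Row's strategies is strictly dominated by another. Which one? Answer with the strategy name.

a3

a2 gives a strictly higher payoff than a3 against every column: 3 > -2, -1 > -5.
So a3 is strictly dominated and Row never plays it.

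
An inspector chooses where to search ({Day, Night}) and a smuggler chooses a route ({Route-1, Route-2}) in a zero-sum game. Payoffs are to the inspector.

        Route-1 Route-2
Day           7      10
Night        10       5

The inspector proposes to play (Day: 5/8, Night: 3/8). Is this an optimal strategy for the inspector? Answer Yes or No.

Against Route-1 this mix gives (5/8)·7 + (3/8)·10 = 65/8.
Against Route-2 this mix gives (5/8)·10 + (3/8)·5 = 65/8.
All of the smuggler's active replies (Route-1, Route-2) yield 65/8, and no column does worse for the inspector. The mix makes the smuggler indifferent and guarantees 65/8, so it is optimal.

Yes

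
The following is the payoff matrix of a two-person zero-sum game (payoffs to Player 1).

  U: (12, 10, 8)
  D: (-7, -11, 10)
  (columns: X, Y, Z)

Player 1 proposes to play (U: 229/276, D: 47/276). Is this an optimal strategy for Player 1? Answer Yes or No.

Against X this mix gives (229/276)·12 + (47/276)·(-7) = 2419/276.
Against Y this mix gives (229/276)·10 + (47/276)·(-11) = 591/92.
Against Z this mix gives (229/276)·8 + (47/276)·10 = 1151/138.
Player 2 will play Y, holding Player 1 to 591/92. Shifting weight toward the row that does better against Y would raise this floor (the equalizing mix achieves 188/23 against both Y and Z), so the proposed strategy is not optimal.

No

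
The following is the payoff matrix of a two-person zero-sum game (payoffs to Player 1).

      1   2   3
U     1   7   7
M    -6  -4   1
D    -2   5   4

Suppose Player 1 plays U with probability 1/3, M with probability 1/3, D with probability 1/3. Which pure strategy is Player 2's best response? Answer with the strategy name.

If Player 2 plays 1, Player 1's expected payoff is (1/3)·1 + (1/3)·(-6) + (1/3)·(-2) = -7/3.
If Player 2 plays 2, Player 1's expected payoff is (1/3)·7 + (1/3)·(-4) + (1/3)·5 = 8/3.
If Player 2 plays 3, Player 1's expected payoff is (1/3)·7 + (1/3)·1 + (1/3)·4 = 4.
Player 2 minimizes Player 1's payoff; the smallest is -7/3, so the best response is 1.

1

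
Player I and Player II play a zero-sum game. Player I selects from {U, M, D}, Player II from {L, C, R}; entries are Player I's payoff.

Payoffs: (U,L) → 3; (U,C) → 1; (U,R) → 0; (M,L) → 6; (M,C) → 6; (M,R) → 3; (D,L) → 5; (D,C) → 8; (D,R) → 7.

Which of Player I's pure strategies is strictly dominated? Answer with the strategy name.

M gives a strictly higher payoff than U against every column: 6 > 3, 6 > 1, 3 > 0.
So U is strictly dominated and Player I never plays it.

U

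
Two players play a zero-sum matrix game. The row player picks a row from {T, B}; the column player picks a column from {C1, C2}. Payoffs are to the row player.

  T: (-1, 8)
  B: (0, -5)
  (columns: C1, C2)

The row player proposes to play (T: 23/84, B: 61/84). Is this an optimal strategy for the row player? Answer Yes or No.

No

Against C1 this mix gives (23/84)·(-1) + (61/84)·0 = -23/84.
Against C2 this mix gives (23/84)·8 + (61/84)·(-5) = -121/84.
The column player will play C2, holding the row player to -121/84. Shifting weight toward the row that does better against C2 would raise this floor (the equalizing mix achieves -5/14 against both C2 and C1), so the proposed strategy is not optimal.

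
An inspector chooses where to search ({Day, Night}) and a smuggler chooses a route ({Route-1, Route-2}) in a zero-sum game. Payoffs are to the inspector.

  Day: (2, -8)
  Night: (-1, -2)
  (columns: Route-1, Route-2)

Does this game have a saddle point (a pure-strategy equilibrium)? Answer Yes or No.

Yes

Row minima: Day → -8, Night → -2; maximin = -2.
Column maxima: Route-1 → 2, Route-2 → -2; minimax = -2.
maximin = minimax = -2, so a saddle point exists.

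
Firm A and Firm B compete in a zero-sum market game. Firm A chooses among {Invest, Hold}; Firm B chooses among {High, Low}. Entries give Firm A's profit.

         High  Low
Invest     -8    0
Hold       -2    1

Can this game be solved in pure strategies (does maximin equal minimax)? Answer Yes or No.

Row minima: Invest → -8, Hold → -2; maximin = -2.
Column maxima: High → -2, Low → 1; minimax = -2.
maximin = minimax = -2, so a saddle point exists.

Yes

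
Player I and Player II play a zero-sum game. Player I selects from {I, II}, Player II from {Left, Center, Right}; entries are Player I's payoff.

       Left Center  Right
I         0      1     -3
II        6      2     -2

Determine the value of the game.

-2

Row minima: I → -3, II → -2; maximin = -2.
Column maxima: Left → 6, Center → 2, Right → -2; minimax = -2.
Since maximin = minimax = -2, there is a saddle point and the value is -2.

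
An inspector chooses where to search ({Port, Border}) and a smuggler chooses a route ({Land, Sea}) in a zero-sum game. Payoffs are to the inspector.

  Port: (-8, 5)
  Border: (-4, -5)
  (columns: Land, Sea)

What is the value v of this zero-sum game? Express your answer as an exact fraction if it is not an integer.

-30/7

Row minima: Port → -8, Border → -5; maximin = -5.
Column maxima: Land → -4, Sea → 5; minimax = -4.
-5 ≠ -4, so there is no saddle point; optimal play is mixed.
Let the inspector play Port with probability p. Expected payoff against Land: (-8)p + (-4)(1−p) = −4p − 4; against Sea: 5p + (-5)(1−p) = 10p − 5.
Setting these equal: −4p − 4 = 10p − 5 ⇒ −14p = -1 ⇒ p = 1/14, and the value is (-4)·(1/14) − 4 = -30/7.
For the smuggler: with q = P(Land), equating Port's and Border's payoffs gives −13q + 5 = q − 5 ⇒ q = 5/7.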